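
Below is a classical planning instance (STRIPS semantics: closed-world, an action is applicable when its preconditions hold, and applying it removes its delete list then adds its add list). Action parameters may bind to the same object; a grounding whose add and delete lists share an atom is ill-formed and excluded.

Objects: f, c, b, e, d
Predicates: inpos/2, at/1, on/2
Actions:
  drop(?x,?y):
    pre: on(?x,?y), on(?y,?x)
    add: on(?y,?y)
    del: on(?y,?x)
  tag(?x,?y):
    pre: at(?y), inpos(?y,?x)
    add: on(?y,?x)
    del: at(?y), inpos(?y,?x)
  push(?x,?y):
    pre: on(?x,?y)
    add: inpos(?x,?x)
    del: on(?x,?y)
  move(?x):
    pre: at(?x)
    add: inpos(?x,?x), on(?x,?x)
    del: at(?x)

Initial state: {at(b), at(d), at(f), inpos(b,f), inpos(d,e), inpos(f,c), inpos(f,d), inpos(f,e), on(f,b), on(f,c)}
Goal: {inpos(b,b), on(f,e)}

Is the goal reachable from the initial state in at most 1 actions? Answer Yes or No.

1. tag(e,f)  →  {at(b), at(d), inpos(b,f), inpos(d,e), inpos(f,c), inpos(f,d), on(f,b), on(f,c), on(f,e)}
2. move(b)  →  {at(d), inpos(b,b), inpos(b,f), inpos(d,e), inpos(f,c), inpos(f,d), on(b,b), on(f,b), on(f,c), on(f,e)}
optimal plan length = 2; 2 > 1

No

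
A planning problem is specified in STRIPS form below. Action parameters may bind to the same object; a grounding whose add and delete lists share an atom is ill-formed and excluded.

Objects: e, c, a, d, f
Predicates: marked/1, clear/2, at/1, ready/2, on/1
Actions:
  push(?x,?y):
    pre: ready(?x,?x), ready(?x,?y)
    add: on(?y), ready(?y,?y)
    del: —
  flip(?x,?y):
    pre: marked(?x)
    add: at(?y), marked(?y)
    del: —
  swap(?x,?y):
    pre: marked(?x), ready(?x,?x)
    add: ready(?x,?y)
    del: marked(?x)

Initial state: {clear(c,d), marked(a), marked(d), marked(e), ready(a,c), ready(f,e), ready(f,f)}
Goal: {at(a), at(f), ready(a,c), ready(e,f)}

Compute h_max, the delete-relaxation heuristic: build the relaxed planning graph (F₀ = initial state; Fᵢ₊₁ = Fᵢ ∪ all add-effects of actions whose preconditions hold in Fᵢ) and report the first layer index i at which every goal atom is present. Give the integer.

2

F0 = init (7 atoms)
F1 = F0 ∪ {at(a), at(c), at(d), at(e), at(f), marked(c), marked(f), on(e), on(f), ready(e,e)}  (17 atoms)
F2 = F1 ∪ {ready(e,a), ready(e,c), ready(e,d), ready(e,f), ready(f,a), ready(f,c), ready(f,d)}  (24 atoms)
goal ⊆ F2  ⇒  h_max = 2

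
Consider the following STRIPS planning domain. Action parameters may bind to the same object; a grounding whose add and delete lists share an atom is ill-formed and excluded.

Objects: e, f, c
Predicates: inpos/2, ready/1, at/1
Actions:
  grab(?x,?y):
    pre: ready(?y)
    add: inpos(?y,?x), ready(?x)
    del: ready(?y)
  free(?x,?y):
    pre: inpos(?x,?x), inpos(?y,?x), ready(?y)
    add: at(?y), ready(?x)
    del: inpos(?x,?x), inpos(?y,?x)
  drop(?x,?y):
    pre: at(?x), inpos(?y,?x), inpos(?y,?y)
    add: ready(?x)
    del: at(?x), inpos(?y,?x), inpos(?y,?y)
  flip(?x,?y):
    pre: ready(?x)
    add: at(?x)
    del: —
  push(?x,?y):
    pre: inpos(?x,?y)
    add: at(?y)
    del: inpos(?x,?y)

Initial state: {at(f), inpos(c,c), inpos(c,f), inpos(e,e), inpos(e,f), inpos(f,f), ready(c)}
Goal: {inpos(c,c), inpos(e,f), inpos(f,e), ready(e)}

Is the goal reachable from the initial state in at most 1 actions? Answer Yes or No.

No

1. grab(f,c)  →  {at(f), inpos(c,c), inpos(c,f), inpos(e,e), inpos(e,f), inpos(f,f), ready(f)}
2. grab(e,f)  →  {at(f), inpos(c,c), inpos(c,f), inpos(e,e), inpos(e,f), inpos(f,e), inpos(f,f), ready(e)}
optimal plan length = 2; 2 > 1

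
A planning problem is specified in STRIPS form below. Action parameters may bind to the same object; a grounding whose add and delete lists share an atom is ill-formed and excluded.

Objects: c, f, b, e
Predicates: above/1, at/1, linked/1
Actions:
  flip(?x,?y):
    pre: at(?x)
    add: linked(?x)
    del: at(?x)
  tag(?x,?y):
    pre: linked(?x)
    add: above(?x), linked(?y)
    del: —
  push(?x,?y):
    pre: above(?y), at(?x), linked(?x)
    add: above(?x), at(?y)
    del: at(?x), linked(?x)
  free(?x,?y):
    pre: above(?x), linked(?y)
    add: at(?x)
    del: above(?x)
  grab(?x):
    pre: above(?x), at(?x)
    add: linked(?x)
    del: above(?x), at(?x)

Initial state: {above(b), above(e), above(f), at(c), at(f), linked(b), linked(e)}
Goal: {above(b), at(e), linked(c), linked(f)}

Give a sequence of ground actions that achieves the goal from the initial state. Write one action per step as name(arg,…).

1. flip(c,c)  →  {above(b), above(e), above(f), at(f), linked(b), linked(c), linked(e)}
2. flip(f,c)  →  {above(b), above(e), above(f), linked(b), linked(c), linked(e), linked(f)}
3. free(e,c)  →  {above(b), above(f), at(e), linked(b), linked(c), linked(e), linked(f)}

flip(c,c); flip(f,c); free(e,c)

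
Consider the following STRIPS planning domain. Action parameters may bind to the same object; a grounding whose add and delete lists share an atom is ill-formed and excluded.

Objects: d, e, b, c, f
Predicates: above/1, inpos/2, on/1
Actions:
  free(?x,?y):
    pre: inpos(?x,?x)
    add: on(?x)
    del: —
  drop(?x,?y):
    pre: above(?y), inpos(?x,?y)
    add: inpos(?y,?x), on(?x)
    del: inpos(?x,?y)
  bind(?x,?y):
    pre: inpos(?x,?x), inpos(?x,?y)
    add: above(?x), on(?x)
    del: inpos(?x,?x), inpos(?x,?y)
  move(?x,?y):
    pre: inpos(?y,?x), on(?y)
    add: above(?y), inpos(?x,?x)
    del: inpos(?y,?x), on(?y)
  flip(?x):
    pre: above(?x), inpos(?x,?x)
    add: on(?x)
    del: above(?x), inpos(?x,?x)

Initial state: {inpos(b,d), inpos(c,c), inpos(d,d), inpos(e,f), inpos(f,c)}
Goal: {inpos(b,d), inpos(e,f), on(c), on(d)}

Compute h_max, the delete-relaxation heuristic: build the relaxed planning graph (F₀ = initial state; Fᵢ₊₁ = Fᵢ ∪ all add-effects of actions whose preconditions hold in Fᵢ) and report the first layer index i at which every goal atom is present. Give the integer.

1

F0 = init (5 atoms)
F1 = F0 ∪ {above(c), above(d), on(c), on(d)}  (9 atoms)
goal ⊆ F1  ⇒  h_max = 1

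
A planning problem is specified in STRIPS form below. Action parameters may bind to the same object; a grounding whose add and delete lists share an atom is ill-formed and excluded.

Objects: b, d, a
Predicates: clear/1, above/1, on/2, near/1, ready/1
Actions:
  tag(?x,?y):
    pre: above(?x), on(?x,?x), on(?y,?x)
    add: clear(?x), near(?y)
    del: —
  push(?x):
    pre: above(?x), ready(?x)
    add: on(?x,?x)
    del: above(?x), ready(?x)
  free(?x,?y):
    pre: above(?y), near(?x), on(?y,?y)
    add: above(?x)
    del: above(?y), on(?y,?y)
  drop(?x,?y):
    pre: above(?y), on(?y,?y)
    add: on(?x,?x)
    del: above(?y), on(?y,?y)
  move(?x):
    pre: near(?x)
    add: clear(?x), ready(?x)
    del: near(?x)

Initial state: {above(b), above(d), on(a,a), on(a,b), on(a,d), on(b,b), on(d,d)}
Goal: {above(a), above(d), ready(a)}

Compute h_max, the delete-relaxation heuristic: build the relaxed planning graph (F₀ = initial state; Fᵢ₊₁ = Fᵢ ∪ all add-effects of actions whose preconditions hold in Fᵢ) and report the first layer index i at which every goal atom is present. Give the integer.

F0 = init (7 atoms)
F1 = F0 ∪ {clear(b), clear(d), near(a), near(b), near(d)}  (12 atoms)
F2 = F1 ∪ {above(a), clear(a), ready(a), ready(b), ready(d)}  (17 atoms)
goal ⊆ F2  ⇒  h_max = 2

2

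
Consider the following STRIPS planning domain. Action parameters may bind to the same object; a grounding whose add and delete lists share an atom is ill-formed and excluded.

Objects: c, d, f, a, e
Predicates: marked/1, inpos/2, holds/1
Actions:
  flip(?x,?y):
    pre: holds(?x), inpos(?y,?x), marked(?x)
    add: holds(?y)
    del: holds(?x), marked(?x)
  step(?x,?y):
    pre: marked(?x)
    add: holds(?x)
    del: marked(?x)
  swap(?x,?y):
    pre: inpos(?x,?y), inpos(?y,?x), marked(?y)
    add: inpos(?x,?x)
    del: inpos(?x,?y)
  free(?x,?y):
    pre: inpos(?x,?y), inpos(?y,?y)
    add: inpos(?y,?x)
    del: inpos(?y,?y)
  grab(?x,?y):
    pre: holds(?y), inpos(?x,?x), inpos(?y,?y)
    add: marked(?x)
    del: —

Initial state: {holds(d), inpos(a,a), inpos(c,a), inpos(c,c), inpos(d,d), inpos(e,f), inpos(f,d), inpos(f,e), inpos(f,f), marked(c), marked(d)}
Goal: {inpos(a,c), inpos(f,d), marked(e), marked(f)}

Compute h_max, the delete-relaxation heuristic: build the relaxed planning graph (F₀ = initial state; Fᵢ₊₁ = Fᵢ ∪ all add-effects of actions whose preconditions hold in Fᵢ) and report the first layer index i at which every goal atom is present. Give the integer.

F0 = init (11 atoms)
F1 = F0 ∪ {holds(c), holds(f), inpos(a,c), inpos(d,f), marked(a), marked(f)}  (17 atoms)
F2 = F1 ∪ {holds(a), holds(e), inpos(e,e)}  (20 atoms)
F3 = F2 ∪ {marked(e)}  (21 atoms)
goal ⊆ F3  ⇒  h_max = 3

3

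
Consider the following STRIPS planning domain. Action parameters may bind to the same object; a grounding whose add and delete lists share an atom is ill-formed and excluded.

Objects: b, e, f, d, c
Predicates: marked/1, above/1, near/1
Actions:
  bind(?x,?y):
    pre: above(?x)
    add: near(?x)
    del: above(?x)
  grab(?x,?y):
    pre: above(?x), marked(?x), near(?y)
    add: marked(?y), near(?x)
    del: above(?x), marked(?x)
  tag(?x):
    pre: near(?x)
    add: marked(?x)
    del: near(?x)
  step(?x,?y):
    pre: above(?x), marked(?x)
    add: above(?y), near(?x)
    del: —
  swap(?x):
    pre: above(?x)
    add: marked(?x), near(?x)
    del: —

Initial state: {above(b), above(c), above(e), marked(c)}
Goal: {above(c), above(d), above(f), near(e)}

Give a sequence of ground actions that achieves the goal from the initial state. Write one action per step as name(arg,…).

1. bind(e,b)  →  {above(b), above(c), marked(c), near(e)}
2. step(c,f)  →  {above(b), above(c), above(f), marked(c), near(c), near(e)}
3. step(c,d)  →  {above(b), above(c), above(d), above(f), marked(c), near(c), near(e)}

bind(e,b); step(c,f); step(c,d)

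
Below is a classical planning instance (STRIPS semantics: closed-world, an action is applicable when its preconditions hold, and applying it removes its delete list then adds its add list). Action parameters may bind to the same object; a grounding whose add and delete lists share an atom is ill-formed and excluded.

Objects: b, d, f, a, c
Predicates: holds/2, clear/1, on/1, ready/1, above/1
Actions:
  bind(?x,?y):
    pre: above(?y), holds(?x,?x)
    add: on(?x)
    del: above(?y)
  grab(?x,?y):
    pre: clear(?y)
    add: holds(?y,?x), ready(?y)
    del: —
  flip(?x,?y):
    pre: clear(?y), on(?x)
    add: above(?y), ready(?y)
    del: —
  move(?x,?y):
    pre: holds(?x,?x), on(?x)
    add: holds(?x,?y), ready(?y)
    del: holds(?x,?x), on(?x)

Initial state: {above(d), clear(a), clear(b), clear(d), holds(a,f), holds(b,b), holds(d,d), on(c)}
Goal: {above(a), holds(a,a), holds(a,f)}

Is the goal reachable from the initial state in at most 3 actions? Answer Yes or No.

Yes

1. grab(a,a)  →  {above(d), clear(a), clear(b), clear(d), holds(a,a), holds(a,f), holds(b,b), holds(d,d), on(c), ready(a)}
2. flip(c,a)  →  {above(a), above(d), clear(a), clear(b), clear(d), holds(a,a), holds(a,f), holds(b,b), holds(d,d), on(c), ready(a)}
optimal plan length = 2; 2 ≤ 3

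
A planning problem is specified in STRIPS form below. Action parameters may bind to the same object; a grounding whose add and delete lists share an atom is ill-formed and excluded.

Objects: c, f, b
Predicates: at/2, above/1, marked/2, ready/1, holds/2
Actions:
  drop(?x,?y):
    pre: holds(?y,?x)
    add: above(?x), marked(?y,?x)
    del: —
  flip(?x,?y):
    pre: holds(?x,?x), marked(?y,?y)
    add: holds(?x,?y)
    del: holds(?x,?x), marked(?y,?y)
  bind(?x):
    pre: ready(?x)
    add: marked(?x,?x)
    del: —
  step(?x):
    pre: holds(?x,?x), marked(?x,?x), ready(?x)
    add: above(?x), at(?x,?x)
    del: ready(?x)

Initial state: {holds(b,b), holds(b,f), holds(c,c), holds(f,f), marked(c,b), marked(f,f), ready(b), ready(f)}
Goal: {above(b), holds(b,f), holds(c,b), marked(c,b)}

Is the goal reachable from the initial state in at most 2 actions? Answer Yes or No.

1. drop(b,b)  →  {above(b), holds(b,b), holds(b,f), holds(c,c), holds(f,f), marked(b,b), marked(c,b), marked(f,f), ready(b), ready(f)}
2. flip(c,b)  →  {above(b), holds(b,b), holds(b,f), holds(c,b), holds(f,f), marked(c,b), marked(f,f), ready(b), ready(f)}
optimal plan length = 2; 2 ≤ 2

Yes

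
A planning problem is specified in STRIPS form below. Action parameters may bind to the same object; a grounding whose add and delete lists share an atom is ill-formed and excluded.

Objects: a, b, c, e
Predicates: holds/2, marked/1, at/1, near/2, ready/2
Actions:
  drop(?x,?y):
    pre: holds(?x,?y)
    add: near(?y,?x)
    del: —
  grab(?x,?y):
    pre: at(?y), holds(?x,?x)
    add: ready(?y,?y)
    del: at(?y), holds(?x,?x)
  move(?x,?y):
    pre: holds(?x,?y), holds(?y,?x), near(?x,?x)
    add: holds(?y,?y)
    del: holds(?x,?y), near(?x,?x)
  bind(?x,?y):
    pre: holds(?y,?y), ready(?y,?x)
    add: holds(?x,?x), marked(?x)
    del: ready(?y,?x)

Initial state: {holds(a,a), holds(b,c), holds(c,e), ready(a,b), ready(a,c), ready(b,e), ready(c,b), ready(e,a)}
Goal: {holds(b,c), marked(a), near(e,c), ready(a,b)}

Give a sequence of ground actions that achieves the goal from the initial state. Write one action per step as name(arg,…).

drop(c,e); bind(c,a); bind(b,c); bind(e,b); bind(a,e)

1. drop(c,e)  →  {holds(a,a), holds(b,c), holds(c,e), near(e,c), ready(a,b), ready(a,c), ready(b,e), ready(c,b), ready(e,a)}
2. bind(c,a)  →  {holds(a,a), holds(b,c), holds(c,c), holds(c,e), marked(c), near(e,c), ready(a,b), ready(b,e), ready(c,b), ready(e,a)}
3. bind(b,c)  →  {holds(a,a), holds(b,b), holds(b,c), holds(c,c), holds(c,e), marked(b), marked(c), near(e,c), ready(a,b), ready(b,e), ready(e,a)}
4. bind(e,b)  →  {holds(a,a), holds(b,b), holds(b,c), holds(c,c), holds(c,e), holds(e,e), marked(b), marked(c), marked(e), near(e,c), ready(a,b), ready(e,a)}
5. bind(a,e)  →  {holds(a,a), holds(b,b), holds(b,c), holds(c,c), holds(c,e), holds(e,e), marked(a), marked(b), marked(c), marked(e), near(e,c), ready(a,b)}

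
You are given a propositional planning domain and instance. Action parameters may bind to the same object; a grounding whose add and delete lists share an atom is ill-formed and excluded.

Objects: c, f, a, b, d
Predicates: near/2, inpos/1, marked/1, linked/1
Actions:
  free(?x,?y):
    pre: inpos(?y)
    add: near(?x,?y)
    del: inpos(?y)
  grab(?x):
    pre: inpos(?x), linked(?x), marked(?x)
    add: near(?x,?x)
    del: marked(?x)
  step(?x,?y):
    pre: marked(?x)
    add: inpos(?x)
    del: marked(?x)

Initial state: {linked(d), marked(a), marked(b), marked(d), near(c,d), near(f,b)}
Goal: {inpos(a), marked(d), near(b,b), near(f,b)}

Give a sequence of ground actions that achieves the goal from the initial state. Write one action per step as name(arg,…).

step(a,c); step(b,c); free(b,b)

1. step(a,c)  →  {inpos(a), linked(d), marked(b), marked(d), near(c,d), near(f,b)}
2. step(b,c)  →  {inpos(a), inpos(b), linked(d), marked(d), near(c,d), near(f,b)}
3. free(b,b)  →  {inpos(a), linked(d), marked(d), near(b,b), near(c,d), near(f,b)}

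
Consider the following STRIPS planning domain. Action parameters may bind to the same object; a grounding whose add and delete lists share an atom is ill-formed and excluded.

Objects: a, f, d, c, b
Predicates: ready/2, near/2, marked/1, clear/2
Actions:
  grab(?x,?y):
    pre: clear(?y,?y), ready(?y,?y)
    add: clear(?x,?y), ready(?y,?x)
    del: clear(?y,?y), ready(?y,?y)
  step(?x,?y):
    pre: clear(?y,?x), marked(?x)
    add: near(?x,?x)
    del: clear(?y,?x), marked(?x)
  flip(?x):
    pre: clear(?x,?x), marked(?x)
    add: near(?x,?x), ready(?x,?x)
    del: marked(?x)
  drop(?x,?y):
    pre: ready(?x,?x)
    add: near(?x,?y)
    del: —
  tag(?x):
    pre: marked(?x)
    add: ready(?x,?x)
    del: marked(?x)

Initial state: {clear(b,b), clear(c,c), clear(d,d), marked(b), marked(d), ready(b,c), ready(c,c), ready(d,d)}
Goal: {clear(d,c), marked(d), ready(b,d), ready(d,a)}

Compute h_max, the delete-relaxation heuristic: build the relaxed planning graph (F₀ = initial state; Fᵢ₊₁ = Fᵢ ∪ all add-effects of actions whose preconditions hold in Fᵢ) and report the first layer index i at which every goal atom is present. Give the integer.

F0 = init (8 atoms)
F1 = F0 ∪ {clear(a,c), clear(a,d), clear(b,c), clear(b,d), clear(c,d), clear(d,c), clear(f,c), clear(f,d), near(b,b), near(c,a), near(c,b), near(c,c), near(c,d), near(c,f), near(d,a), near(d,b), near(d,c), near(d,d), near(d,f), ready(b,b), ready(c,a), ready(c,b), ready(c,d), ready(c,f), ready(d,a), ready(d,b), ready(d,c), ready(d,f)}  (36 atoms)
F2 = F1 ∪ {clear(a,b), clear(c,b), clear(d,b), clear(f,b), near(b,a), near(b,c), near(b,d), near(b,f), ready(b,a), ready(b,d), ready(b,f)}  (47 atoms)
goal ⊆ F2  ⇒  h_max = 2

2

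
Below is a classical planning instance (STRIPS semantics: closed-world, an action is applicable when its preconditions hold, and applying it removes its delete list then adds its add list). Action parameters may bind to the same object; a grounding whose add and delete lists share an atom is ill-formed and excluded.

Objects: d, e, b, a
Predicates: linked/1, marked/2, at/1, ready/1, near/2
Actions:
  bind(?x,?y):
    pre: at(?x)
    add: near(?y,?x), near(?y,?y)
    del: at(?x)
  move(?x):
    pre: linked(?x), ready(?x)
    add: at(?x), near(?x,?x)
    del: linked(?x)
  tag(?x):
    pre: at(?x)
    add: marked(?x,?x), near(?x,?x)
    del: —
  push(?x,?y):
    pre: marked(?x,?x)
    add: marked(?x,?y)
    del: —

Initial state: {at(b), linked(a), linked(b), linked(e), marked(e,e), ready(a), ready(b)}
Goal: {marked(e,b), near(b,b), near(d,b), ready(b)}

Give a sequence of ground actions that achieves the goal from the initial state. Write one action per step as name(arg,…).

bind(b,d); move(b); push(e,b)

1. bind(b,d)  →  {linked(a), linked(b), linked(e), marked(e,e), near(d,b), near(d,d), ready(a), ready(b)}
2. move(b)  →  {at(b), linked(a), linked(e), marked(e,e), near(b,b), near(d,b), near(d,d), ready(a), ready(b)}
3. push(e,b)  →  {at(b), linked(a), linked(e), marked(e,b), marked(e,e), near(b,b), near(d,b), near(d,d), ready(a), ready(b)}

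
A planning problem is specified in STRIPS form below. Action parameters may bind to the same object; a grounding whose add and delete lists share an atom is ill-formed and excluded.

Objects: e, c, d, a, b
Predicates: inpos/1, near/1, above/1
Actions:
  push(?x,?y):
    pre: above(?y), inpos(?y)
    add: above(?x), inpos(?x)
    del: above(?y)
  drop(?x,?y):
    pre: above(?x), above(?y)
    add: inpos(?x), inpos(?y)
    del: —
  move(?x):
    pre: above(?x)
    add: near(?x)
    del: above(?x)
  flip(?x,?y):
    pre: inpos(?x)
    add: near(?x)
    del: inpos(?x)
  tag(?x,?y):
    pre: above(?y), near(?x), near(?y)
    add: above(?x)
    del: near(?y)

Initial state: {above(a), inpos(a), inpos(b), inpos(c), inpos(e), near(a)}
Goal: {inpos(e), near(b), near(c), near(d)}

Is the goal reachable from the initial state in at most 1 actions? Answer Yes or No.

1. push(d,a)  →  {above(d), inpos(a), inpos(b), inpos(c), inpos(d), inpos(e), near(a)}
2. move(d)  →  {inpos(a), inpos(b), inpos(c), inpos(d), inpos(e), near(a), near(d)}
3. flip(c,e)  →  {inpos(a), inpos(b), inpos(d), inpos(e), near(a), near(c), near(d)}
4. flip(b,e)  →  {inpos(a), inpos(d), inpos(e), near(a), near(b), near(c), near(d)}
optimal plan length = 4; 4 > 1

No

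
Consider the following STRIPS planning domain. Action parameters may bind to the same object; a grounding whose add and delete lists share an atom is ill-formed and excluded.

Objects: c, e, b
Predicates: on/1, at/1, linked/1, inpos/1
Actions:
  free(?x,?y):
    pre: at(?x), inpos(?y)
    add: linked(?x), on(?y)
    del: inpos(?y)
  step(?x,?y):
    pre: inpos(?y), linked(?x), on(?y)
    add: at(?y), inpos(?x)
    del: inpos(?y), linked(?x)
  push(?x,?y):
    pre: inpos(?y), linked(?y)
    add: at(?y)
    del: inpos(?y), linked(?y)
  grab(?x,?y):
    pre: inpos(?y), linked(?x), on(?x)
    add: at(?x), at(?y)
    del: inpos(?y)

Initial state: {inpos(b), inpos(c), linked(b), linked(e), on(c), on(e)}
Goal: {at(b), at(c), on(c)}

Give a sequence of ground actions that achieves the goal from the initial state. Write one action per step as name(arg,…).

step(e,c); push(c,b)

1. step(e,c)  →  {at(c), inpos(b), inpos(e), linked(b), on(c), on(e)}
2. push(c,b)  →  {at(b), at(c), inpos(e), on(c), on(e)}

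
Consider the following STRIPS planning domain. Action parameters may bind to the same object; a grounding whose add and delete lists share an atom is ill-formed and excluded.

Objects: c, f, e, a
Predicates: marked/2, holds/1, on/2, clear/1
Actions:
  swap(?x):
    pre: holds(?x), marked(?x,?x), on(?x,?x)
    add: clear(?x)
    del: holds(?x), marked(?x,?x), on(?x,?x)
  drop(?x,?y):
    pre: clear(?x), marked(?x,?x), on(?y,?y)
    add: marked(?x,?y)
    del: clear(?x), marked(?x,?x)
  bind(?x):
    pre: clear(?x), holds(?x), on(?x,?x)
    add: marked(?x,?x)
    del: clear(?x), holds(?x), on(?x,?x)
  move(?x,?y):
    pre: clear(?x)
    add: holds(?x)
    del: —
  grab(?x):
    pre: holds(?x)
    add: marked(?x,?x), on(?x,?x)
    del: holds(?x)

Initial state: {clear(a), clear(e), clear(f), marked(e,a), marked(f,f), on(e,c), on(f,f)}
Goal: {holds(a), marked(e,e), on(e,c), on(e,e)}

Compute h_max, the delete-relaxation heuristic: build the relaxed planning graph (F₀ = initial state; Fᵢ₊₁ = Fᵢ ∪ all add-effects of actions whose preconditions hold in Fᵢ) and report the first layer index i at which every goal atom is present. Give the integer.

F0 = init (7 atoms)
F1 = F0 ∪ {holds(a), holds(e), holds(f)}  (10 atoms)
F2 = F1 ∪ {marked(a,a), marked(e,e), on(a,a), on(e,e)}  (14 atoms)
goal ⊆ F2  ⇒  h_max = 2

2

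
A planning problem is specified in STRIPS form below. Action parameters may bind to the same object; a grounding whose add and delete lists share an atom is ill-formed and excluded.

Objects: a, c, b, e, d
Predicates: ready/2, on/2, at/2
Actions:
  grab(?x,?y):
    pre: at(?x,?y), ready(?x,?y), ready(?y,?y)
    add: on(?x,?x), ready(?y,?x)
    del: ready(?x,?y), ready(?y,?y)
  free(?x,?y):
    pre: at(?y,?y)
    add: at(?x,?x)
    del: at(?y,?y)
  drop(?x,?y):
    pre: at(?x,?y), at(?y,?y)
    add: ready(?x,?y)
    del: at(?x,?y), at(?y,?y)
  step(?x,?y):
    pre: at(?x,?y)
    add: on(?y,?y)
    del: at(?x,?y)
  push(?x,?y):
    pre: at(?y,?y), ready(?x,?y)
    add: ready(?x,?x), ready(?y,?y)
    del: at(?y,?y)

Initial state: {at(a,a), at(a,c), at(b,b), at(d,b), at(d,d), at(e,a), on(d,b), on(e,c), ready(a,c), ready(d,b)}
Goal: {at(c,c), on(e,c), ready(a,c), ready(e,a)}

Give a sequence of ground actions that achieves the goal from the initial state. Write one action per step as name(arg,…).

1. free(c,b)  →  {at(a,a), at(a,c), at(c,c), at(d,b), at(d,d), at(e,a), on(d,b), on(e,c), ready(a,c), ready(d,b)}
2. drop(e,a)  →  {at(a,c), at(c,c), at(d,b), at(d,d), on(d,b), on(e,c), ready(a,c), ready(d,b), ready(e,a)}

free(c,b); drop(e,a)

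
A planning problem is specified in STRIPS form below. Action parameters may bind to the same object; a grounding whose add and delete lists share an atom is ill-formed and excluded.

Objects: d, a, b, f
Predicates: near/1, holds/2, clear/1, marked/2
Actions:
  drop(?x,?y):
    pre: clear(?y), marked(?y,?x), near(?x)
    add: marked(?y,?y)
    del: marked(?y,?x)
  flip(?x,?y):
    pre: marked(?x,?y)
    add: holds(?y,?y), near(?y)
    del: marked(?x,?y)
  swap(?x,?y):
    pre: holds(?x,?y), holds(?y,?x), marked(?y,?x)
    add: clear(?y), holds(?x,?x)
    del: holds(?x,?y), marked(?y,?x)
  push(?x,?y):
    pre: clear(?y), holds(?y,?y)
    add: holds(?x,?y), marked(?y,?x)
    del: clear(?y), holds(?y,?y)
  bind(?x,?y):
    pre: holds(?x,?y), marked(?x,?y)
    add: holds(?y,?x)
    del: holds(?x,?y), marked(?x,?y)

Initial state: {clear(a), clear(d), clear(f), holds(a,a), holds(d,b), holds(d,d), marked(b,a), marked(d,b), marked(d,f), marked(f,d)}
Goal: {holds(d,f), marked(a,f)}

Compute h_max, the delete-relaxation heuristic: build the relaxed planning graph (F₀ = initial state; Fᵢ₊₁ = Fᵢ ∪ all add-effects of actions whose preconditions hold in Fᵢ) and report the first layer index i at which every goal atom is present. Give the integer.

2

F0 = init (10 atoms)
F1 = F0 ∪ {holds(a,d), holds(b,a), holds(b,b), holds(b,d), holds(d,a), holds(f,a), holds(f,d), holds(f,f), marked(a,b), marked(a,d), marked(a,f), marked(d,a), near(a), near(b), near(d), near(f)}  (26 atoms)
F2 = F1 ∪ {holds(a,b), holds(a,f), holds(b,f), holds(d,f), marked(a,a), marked(d,d), marked(f,a), marked(f,b), marked(f,f)}  (35 atoms)
goal ⊆ F2  ⇒  h_max = 2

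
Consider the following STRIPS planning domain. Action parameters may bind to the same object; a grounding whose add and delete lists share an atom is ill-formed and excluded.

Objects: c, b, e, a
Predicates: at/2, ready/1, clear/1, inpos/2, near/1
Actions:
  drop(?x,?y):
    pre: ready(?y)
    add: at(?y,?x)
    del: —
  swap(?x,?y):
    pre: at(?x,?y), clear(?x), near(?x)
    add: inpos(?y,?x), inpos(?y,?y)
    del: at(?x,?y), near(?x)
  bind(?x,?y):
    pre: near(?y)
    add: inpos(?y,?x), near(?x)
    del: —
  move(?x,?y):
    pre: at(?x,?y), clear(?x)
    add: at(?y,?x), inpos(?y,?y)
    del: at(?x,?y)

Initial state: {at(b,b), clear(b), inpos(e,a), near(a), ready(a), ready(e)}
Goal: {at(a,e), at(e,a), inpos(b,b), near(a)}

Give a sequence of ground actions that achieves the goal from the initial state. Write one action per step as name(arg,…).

drop(e,a); drop(a,e); bind(b,a); swap(b,b)

1. drop(e,a)  →  {at(a,e), at(b,b), clear(b), inpos(e,a), near(a), ready(a), ready(e)}
2. drop(a,e)  →  {at(a,e), at(b,b), at(e,a), clear(b), inpos(e,a), near(a), ready(a), ready(e)}
3. bind(b,a)  →  {at(a,e), at(b,b), at(e,a), clear(b), inpos(a,b), inpos(e,a), near(a), near(b), ready(a), ready(e)}
4. swap(b,b)  →  {at(a,e), at(e,a), clear(b), inpos(a,b), inpos(b,b), inpos(e,a), near(a), ready(a), ready(e)}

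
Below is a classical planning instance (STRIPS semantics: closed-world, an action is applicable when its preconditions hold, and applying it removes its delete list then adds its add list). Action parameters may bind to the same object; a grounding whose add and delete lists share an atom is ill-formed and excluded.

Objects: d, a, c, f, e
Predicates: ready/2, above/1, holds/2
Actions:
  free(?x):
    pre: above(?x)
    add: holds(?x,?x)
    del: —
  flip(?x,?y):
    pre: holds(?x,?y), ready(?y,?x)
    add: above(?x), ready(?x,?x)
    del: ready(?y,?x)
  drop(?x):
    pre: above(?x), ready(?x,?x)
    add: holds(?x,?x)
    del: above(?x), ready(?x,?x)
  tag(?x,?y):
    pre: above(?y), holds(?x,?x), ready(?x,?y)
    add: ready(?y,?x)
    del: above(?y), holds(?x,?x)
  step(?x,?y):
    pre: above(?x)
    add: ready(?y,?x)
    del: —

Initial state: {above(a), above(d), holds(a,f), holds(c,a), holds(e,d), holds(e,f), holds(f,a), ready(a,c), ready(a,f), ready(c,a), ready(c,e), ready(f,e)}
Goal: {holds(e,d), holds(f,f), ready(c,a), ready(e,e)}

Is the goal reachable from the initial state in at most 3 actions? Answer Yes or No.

Yes

1. flip(f,a)  →  {above(a), above(d), above(f), holds(a,f), holds(c,a), holds(e,d), holds(e,f), holds(f,a), ready(a,c), ready(c,a), ready(c,e), ready(f,e), ready(f,f)}
2. free(f)  →  {above(a), above(d), above(f), holds(a,f), holds(c,a), holds(e,d), holds(e,f), holds(f,a), holds(f,f), ready(a,c), ready(c,a), ready(c,e), ready(f,e), ready(f,f)}
3. flip(e,f)  →  {above(a), above(d), above(e), above(f), holds(a,f), holds(c,a), holds(e,d), holds(e,f), holds(f,a), holds(f,f), ready(a,c), ready(c,a), ready(c,e), ready(e,e), ready(f,f)}
optimal plan length = 3; 3 ≤ 3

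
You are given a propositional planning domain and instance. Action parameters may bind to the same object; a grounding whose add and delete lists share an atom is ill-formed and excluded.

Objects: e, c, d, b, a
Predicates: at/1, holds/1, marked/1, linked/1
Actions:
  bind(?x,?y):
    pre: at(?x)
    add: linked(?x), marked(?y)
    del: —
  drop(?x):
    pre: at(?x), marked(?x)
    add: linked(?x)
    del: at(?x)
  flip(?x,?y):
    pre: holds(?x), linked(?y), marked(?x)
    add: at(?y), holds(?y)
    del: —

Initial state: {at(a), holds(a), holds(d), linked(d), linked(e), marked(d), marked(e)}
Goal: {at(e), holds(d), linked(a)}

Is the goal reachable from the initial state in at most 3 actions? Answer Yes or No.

Yes

1. bind(a,e)  →  {at(a), holds(a), holds(d), linked(a), linked(d), linked(e), marked(d), marked(e)}
2. flip(d,e)  →  {at(a), at(e), holds(a), holds(d), holds(e), linked(a), linked(d), linked(e), marked(d), marked(e)}
optimal plan length = 2; 2 ≤ 3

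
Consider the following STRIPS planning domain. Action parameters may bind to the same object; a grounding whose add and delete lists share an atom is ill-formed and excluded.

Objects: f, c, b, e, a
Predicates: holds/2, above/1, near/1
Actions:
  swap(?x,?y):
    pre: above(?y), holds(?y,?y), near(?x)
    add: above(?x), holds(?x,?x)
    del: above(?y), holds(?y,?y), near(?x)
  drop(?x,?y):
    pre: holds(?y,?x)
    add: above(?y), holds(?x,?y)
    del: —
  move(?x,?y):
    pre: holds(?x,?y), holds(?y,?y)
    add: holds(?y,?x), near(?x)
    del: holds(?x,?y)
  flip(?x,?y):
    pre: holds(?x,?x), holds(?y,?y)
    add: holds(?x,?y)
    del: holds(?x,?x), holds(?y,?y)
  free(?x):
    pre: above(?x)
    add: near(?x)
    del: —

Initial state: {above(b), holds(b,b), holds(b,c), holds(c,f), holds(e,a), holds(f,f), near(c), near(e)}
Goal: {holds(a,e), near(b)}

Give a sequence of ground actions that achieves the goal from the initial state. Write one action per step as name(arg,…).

1. drop(a,e)  →  {above(b), above(e), holds(a,e), holds(b,b), holds(b,c), holds(c,f), holds(e,a), holds(f,f), near(c), near(e)}
2. free(b)  →  {above(b), above(e), holds(a,e), holds(b,b), holds(b,c), holds(c,f), holds(e,a), holds(f,f), near(b), near(c), near(e)}

drop(a,e); free(b)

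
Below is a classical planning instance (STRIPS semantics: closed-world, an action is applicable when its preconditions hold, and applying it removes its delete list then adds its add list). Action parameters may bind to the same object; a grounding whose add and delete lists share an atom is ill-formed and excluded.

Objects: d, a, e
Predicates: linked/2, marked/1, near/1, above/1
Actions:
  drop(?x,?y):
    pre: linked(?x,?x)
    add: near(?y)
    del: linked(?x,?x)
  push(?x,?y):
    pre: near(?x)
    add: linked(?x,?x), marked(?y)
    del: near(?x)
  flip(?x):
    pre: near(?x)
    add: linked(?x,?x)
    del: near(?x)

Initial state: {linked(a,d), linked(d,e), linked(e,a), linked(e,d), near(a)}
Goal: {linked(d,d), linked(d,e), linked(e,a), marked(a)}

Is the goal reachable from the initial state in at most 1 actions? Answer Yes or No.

No

1. push(a,d)  →  {linked(a,a), linked(a,d), linked(d,e), linked(e,a), linked(e,d), marked(d)}
2. drop(a,d)  →  {linked(a,d), linked(d,e), linked(e,a), linked(e,d), marked(d), near(d)}
3. push(d,a)  →  {linked(a,d), linked(d,d), linked(d,e), linked(e,a), linked(e,d), marked(a), marked(d)}
optimal plan length = 3; 3 > 1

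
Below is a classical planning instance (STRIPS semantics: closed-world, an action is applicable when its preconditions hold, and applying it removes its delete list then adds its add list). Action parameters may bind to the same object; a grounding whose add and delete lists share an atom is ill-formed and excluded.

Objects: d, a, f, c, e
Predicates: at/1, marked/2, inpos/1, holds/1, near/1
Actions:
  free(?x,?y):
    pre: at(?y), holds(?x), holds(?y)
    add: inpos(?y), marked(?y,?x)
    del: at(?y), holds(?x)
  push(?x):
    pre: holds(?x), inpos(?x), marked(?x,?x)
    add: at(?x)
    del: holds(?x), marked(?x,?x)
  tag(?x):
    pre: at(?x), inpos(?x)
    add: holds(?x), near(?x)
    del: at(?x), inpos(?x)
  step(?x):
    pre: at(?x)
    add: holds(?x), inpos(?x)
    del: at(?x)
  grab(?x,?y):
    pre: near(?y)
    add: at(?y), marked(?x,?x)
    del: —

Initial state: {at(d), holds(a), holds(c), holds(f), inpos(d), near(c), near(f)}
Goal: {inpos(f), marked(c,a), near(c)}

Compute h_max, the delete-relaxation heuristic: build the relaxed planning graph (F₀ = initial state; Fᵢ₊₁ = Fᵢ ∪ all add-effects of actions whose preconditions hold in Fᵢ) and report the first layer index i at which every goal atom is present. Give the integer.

F0 = init (7 atoms)
F1 = F0 ∪ {at(c), at(f), holds(d), marked(a,a), marked(c,c), marked(d,d), marked(e,e), marked(f,f), near(d)}  (16 atoms)
F2 = F1 ∪ {inpos(c), inpos(f), marked(c,a), marked(c,d), marked(c,f), marked(d,a), marked(d,c), marked(d,f), marked(f,a), marked(f,c), marked(f,d)}  (27 atoms)
goal ⊆ F2  ⇒  h_max = 2

2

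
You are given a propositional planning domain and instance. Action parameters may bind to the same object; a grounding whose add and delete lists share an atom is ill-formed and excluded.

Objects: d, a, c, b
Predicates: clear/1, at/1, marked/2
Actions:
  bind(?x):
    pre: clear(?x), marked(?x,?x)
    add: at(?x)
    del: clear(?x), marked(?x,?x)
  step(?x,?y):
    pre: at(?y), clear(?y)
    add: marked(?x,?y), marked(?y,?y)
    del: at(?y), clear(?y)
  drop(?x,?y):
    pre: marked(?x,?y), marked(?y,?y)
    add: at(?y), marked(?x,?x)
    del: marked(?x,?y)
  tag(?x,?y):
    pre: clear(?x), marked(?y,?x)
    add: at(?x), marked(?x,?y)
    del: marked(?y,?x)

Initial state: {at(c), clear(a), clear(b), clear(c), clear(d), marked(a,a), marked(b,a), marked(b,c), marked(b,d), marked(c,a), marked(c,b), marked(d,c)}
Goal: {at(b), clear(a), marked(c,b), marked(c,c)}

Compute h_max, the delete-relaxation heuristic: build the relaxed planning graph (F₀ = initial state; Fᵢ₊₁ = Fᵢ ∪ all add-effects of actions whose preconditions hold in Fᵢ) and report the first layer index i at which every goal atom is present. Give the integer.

1

F0 = init (12 atoms)
F1 = F0 ∪ {at(a), at(b), at(d), marked(a,b), marked(a,c), marked(b,b), marked(c,c), marked(c,d), marked(d,b)}  (21 atoms)
goal ⊆ F1  ⇒  h_max = 1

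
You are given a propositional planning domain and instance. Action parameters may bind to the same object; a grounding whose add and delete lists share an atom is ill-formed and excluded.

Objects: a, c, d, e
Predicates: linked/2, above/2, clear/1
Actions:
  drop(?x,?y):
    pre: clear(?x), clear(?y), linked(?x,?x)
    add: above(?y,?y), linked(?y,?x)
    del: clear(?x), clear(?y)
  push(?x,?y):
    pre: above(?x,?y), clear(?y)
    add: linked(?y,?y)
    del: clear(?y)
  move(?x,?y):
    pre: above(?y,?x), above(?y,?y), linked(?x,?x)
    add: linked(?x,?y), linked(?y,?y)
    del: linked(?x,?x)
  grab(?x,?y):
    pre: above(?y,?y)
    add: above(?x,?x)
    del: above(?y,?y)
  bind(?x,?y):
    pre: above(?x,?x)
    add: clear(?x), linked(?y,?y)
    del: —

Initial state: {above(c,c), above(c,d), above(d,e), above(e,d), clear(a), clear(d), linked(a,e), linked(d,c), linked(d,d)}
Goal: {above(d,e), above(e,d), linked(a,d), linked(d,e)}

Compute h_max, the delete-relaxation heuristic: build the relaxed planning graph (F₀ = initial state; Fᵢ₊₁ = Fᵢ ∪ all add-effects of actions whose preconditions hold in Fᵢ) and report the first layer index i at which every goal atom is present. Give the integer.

F0 = init (9 atoms)
F1 = F0 ∪ {above(a,a), above(d,d), above(e,e), clear(c), linked(a,a), linked(a,d), linked(c,c), linked(e,e)}  (17 atoms)
F2 = F1 ∪ {clear(e), linked(a,c), linked(c,a), linked(c,d), linked(d,a), linked(d,e), linked(e,d)}  (24 atoms)
goal ⊆ F2  ⇒  h_max = 2

2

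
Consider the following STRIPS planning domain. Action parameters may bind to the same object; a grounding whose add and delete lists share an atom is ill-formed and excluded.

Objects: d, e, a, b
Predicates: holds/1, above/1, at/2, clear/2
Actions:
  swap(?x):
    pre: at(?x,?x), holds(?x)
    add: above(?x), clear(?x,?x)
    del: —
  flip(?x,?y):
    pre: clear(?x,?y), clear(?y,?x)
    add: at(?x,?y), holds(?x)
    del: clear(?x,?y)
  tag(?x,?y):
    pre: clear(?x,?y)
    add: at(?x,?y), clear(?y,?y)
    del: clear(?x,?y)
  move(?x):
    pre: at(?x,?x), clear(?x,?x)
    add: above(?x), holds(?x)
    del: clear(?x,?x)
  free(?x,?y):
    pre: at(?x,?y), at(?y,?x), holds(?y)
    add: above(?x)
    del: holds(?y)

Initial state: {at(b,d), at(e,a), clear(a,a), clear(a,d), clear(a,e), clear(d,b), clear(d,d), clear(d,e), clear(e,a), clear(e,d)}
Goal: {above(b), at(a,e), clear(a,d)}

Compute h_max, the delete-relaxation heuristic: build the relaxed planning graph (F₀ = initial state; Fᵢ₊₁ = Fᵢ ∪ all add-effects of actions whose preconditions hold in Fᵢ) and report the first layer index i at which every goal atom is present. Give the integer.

F0 = init (10 atoms)
F1 = F0 ∪ {at(a,a), at(a,d), at(a,e), at(d,b), at(d,d), at(d,e), at(e,d), clear(b,b), clear(e,e), holds(a), holds(d), holds(e)}  (22 atoms)
F2 = F1 ∪ {above(a), above(b), above(d), above(e), at(b,b), at(e,e), holds(b)}  (29 atoms)
goal ⊆ F2  ⇒  h_max = 2

2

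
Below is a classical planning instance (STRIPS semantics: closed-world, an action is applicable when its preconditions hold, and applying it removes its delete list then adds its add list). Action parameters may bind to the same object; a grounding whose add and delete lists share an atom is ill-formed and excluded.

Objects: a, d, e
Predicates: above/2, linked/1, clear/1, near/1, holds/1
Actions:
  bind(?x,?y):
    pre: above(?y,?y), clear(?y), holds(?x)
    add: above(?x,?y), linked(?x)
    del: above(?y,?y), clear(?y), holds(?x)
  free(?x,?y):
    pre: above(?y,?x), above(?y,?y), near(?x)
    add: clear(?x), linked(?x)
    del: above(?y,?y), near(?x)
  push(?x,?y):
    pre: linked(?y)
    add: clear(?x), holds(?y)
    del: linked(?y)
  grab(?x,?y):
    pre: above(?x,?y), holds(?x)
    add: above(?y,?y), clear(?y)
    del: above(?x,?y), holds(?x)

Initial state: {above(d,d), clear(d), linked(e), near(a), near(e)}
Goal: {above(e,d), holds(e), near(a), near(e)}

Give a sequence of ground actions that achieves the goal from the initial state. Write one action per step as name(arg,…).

1. push(a,e)  →  {above(d,d), clear(a), clear(d), holds(e), near(a), near(e)}
2. bind(e,d)  →  {above(e,d), clear(a), linked(e), near(a), near(e)}
3. push(a,e)  →  {above(e,d), clear(a), holds(e), near(a), near(e)}

push(a,e); bind(e,d); push(a,e)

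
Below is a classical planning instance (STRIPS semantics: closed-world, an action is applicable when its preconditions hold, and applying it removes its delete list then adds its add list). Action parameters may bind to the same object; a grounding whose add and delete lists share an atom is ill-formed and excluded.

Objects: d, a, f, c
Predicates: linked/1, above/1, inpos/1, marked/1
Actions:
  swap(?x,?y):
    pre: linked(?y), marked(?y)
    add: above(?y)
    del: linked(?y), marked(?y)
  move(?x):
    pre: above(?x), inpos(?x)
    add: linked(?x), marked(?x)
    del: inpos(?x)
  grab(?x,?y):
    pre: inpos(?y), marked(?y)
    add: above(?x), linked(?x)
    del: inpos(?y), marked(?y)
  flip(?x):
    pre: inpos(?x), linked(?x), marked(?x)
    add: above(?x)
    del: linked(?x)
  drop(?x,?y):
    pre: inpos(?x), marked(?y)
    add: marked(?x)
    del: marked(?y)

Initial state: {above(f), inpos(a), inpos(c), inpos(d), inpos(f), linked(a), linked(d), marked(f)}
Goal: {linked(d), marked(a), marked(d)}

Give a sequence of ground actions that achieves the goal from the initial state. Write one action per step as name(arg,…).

1. drop(d,f)  →  {above(f), inpos(a), inpos(c), inpos(d), inpos(f), linked(a), linked(d), marked(d)}
2. move(f)  →  {above(f), inpos(a), inpos(c), inpos(d), linked(a), linked(d), linked(f), marked(d), marked(f)}
3. drop(a,f)  →  {above(f), inpos(a), inpos(c), inpos(d), linked(a), linked(d), linked(f), marked(a), marked(d)}

drop(d,f); move(f); drop(a,f)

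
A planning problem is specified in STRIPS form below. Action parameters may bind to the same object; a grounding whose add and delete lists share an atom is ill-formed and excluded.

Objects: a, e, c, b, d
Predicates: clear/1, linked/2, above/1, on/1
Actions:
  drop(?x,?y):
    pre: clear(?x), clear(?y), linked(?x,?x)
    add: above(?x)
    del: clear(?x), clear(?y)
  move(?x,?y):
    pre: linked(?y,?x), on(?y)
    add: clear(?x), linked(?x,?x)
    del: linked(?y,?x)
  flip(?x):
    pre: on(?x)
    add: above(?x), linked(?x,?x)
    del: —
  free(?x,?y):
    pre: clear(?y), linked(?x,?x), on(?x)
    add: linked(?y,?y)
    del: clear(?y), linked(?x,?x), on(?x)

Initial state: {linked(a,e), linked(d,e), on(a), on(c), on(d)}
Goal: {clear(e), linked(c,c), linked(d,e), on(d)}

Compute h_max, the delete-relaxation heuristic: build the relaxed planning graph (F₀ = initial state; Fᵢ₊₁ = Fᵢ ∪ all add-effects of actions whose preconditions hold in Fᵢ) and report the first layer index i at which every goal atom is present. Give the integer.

F0 = init (5 atoms)
F1 = F0 ∪ {above(a), above(c), above(d), clear(e), linked(a,a), linked(c,c), linked(d,d), linked(e,e)}  (13 atoms)
goal ⊆ F1  ⇒  h_max = 1

1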